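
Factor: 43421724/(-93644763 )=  -14473908/31214921 = -  2^2*3^2*402053^1*31214921^ ( - 1) 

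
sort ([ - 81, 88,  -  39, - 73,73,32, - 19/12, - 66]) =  [ - 81,  -  73, - 66, - 39 , - 19/12,  32,  73, 88]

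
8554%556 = 214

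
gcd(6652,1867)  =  1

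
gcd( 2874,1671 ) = 3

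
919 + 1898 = 2817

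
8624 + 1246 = 9870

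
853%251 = 100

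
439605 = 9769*45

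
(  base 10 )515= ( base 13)308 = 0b1000000011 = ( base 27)J2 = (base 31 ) GJ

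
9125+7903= 17028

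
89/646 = 89/646 = 0.14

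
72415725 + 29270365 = 101686090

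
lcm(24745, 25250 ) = 1237250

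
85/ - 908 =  - 85/908=- 0.09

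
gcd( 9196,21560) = 44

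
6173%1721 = 1010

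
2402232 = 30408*79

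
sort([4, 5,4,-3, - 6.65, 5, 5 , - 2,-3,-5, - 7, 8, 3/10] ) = [ - 7,  -  6.65, - 5, - 3,-3,-2, 3/10,4, 4,5,5,5, 8]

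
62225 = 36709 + 25516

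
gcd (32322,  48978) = 6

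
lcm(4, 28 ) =28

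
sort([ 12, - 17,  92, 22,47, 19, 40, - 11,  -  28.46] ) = [ - 28.46, -17, - 11,12 , 19, 22, 40, 47, 92 ]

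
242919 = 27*8997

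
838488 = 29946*28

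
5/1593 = 5/1593 = 0.00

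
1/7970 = 1/7970 = 0.00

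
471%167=137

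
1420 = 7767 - 6347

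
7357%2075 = 1132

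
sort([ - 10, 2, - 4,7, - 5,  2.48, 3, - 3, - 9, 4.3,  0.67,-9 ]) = [-10, - 9 ,  -  9, - 5,-4,  -  3, 0.67,2,  2.48,3,4.3, 7] 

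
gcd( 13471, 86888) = 1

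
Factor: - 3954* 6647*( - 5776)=2^5*3^1*17^2*19^2*23^1 *659^1 = 151806206688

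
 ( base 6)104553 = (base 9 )13126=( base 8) 21225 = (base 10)8853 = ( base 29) AF8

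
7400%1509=1364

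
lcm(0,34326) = 0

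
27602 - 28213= - 611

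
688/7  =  98 + 2/7 = 98.29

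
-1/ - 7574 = 1/7574 = 0.00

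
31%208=31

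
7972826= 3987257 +3985569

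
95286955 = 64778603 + 30508352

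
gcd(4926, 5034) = 6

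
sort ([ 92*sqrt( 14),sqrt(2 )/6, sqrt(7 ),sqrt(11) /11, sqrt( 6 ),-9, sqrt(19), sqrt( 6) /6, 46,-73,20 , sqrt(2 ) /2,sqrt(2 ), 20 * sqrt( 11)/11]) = [-73, - 9,sqrt( 2) /6, sqrt( 11) /11, sqrt ( 6)/6, sqrt(2) /2, sqrt ( 2 ), sqrt(6 ), sqrt(7), sqrt( 19),20*sqrt( 11 )/11,20, 46, 92*sqrt(14 )]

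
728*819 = 596232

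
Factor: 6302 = 2^1*23^1*137^1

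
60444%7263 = 2340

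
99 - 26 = 73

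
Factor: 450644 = 2^2 *113^1*997^1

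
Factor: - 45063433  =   - 59^1*763787^1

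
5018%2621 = 2397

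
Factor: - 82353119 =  - 82353119^1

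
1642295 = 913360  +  728935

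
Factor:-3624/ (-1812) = 2^1 = 2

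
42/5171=42/5171= 0.01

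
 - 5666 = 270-5936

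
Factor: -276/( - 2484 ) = 3^( - 2) = 1/9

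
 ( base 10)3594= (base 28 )4ga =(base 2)111000001010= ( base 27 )4p3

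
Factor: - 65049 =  - 3^1*21683^1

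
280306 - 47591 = 232715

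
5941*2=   11882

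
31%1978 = 31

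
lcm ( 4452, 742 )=4452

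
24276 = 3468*7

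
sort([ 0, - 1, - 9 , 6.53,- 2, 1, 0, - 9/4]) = [ - 9 , - 9/4, - 2, - 1, 0, 0,1, 6.53]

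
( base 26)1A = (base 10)36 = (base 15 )26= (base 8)44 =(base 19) 1H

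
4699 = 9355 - 4656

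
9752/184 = 53 = 53.00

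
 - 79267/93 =-853+2/3 = - 852.33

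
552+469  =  1021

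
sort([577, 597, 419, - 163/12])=[ - 163/12,419, 577, 597] 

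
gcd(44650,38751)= 1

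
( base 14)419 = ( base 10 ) 807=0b1100100111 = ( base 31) q1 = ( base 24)19F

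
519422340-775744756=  - 256322416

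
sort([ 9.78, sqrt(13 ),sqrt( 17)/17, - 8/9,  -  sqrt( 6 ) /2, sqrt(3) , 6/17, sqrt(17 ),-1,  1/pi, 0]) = [-sqrt( 6 ) /2, - 1 ,  -  8/9,0,  sqrt(17)/17,1/pi, 6/17,  sqrt( 3 ),  sqrt( 13 ),sqrt(17), 9.78 ] 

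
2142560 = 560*3826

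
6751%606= 85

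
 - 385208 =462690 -847898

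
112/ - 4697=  - 16/671= -0.02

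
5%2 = 1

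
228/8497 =228/8497 = 0.03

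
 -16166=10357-26523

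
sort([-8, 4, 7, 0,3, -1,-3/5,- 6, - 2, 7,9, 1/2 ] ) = [ - 8, - 6, - 2, - 1, - 3/5,  0 , 1/2,3, 4, 7,7, 9]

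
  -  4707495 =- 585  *8047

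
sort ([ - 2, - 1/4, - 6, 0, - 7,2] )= [ - 7 , - 6 , - 2, - 1/4,  0, 2] 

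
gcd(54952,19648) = 8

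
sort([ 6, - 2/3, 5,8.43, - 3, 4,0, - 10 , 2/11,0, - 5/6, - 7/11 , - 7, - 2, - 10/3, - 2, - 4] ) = [ - 10, - 7,-4, - 10/3 ,-3, - 2, - 2 , - 5/6, - 2/3, - 7/11  ,  0,  0,2/11,4, 5,6,8.43 ] 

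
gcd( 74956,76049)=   1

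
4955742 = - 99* ( - 50058)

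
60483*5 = 302415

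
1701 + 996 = 2697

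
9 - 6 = 3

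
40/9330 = 4/933= 0.00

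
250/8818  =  125/4409 = 0.03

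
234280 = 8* 29285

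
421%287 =134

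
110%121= 110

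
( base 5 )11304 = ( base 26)15N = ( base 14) 433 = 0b1100111101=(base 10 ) 829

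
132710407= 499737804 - 367027397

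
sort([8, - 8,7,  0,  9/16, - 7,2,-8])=[-8,-8,  -  7,0, 9/16,2, 7, 8 ] 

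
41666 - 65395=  - 23729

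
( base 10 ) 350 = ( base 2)101011110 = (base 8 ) 536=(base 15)185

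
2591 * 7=18137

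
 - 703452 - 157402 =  - 860854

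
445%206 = 33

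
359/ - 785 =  - 1 + 426/785= -0.46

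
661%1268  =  661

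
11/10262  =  11/10262  =  0.00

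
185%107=78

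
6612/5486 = 1+563/2743= 1.21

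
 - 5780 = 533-6313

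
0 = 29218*0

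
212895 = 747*285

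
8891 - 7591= 1300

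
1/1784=1/1784 = 0.00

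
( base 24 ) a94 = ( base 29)736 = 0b1011101011100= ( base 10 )5980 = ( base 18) 1084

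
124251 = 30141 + 94110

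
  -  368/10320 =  - 1 + 622/645 = - 0.04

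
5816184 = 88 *66093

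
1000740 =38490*26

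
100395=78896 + 21499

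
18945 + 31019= 49964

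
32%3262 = 32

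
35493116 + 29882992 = 65376108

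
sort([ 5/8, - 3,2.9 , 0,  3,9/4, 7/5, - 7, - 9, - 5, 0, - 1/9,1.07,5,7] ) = [ - 9, - 7, - 5 ,-3, - 1/9,0,0, 5/8,1.07,7/5,9/4 , 2.9, 3,5, 7 ] 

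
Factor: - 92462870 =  - 2^1*5^1*9246287^1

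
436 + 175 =611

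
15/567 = 5/189 = 0.03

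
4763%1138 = 211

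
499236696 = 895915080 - 396678384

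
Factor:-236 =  - 2^2* 59^1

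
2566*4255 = 10918330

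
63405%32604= 30801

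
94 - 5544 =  -5450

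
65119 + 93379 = 158498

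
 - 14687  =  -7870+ - 6817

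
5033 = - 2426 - -7459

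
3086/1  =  3086 = 3086.00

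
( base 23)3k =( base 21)45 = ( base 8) 131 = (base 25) 3E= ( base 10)89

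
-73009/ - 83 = 879+ 52/83 = 879.63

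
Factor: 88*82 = 7216  =  2^4*11^1*41^1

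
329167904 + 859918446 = 1189086350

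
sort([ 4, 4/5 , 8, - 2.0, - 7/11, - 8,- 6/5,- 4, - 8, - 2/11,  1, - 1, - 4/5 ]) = [-8,-8,-4, - 2.0, - 6/5, - 1,  -  4/5, - 7/11, - 2/11, 4/5, 1,4 , 8]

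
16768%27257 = 16768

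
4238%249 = 5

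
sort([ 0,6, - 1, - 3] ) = [  -  3, - 1, 0,6] 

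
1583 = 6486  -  4903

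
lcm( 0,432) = 0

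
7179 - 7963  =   - 784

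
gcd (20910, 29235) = 15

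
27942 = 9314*3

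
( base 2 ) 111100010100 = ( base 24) 6GK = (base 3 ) 12021222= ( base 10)3860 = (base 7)14153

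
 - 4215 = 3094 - 7309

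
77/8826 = 77/8826 = 0.01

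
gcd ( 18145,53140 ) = 5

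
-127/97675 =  - 127/97675 =- 0.00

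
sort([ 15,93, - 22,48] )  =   [-22,15, 48,93 ]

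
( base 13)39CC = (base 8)20130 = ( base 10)8280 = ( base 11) 6248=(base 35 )6qk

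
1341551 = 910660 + 430891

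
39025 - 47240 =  - 8215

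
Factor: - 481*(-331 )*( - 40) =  - 6368440 = - 2^3*5^1 * 13^1*37^1 * 331^1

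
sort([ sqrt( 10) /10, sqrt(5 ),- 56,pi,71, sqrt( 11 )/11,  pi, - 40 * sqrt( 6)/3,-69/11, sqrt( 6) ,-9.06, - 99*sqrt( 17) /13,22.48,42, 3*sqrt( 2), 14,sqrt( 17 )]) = [  -  56, - 40*sqrt( 6) /3,-99  *sqrt( 17)/13,-9.06,-69/11,sqrt( 11 )/11,sqrt(10)/10, sqrt(5),sqrt( 6), pi, pi,sqrt(17) , 3*sqrt( 2),14,22.48,42,71 ] 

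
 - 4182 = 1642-5824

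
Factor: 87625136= 2^4*269^1*20359^1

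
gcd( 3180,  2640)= 60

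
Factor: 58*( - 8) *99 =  - 45936 = - 2^4 * 3^2 *11^1 * 29^1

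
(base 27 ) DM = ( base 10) 373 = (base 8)565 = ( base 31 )c1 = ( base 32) bl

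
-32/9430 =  - 16/4715=- 0.00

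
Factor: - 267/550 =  - 2^(-1 ) * 3^1 * 5^(-2 )* 11^( - 1 )*89^1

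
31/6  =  31/6 = 5.17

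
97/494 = 97/494 = 0.20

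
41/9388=41/9388 = 0.00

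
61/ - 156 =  - 61/156 = -0.39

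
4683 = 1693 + 2990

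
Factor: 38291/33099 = 3^ (-1 ) *17^( - 1 )*59^1 = 59/51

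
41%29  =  12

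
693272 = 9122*76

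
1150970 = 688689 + 462281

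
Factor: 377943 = 3^1*53^1 * 2377^1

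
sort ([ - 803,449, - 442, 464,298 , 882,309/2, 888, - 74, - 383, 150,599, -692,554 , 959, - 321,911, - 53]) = [ - 803, - 692, - 442,  -  383, - 321 , -74,  -  53,150, 309/2, 298, 449,  464,554,599,882,888,911,959]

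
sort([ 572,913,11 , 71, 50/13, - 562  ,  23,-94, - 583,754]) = [ - 583, - 562, - 94, 50/13, 11 , 23, 71, 572,754, 913 ] 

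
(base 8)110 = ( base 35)22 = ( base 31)2A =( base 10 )72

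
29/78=29/78= 0.37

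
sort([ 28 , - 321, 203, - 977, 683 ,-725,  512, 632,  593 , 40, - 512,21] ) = [ - 977,  -  725,  -  512,-321,  21, 28, 40,203  ,  512,593,  632, 683] 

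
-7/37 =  - 7/37=- 0.19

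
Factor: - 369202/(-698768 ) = 503/952 = 2^(-3)*7^(-1)*17^( - 1)* 503^1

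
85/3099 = 85/3099= 0.03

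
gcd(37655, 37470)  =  5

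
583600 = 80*7295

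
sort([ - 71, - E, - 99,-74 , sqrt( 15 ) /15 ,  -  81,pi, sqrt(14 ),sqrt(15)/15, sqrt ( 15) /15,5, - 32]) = [ - 99, - 81, - 74, - 71,-32, - E,sqrt( 15)/15, sqrt(15)/15 , sqrt(15) /15, pi,sqrt(14), 5]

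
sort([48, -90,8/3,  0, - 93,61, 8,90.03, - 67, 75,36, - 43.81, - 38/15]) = [ - 93 , - 90, - 67,-43.81, - 38/15,  0, 8/3,8,  36, 48, 61,75,90.03] 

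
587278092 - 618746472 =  - 31468380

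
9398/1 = 9398 = 9398.00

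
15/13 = 15/13 = 1.15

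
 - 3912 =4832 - 8744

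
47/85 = 47/85 = 0.55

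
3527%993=548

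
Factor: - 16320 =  - 2^6 * 3^1 * 5^1  *  17^1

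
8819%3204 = 2411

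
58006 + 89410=147416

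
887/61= 887/61 = 14.54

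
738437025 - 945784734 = - 207347709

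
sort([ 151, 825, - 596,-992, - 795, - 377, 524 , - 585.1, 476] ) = [ - 992,-795,- 596, - 585.1, - 377, 151,476 , 524,825]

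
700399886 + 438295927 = 1138695813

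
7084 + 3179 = 10263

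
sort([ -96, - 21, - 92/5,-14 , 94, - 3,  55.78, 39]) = [ - 96, - 21, - 92/5, - 14,  -  3, 39, 55.78,94 ]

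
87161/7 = 12451 + 4/7 = 12451.57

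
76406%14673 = 3041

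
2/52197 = 2/52197  =  0.00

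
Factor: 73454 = 2^1*19^1*  1933^1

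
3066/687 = 1022/229 = 4.46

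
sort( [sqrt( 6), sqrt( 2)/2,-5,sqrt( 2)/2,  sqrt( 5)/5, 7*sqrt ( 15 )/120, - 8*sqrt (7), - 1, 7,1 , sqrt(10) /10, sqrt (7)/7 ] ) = [ - 8*sqrt ( 7 ), - 5, - 1, 7*sqrt ( 15 )/120,sqrt (10)/10,sqrt( 7 )/7, sqrt(5) /5, sqrt( 2) /2, sqrt ( 2)/2, 1,sqrt( 6 ),7] 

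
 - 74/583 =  - 1 + 509/583  =  - 0.13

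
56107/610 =91 + 597/610= 91.98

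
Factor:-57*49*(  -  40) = 2^3*3^1*  5^1*7^2*19^1 = 111720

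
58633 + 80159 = 138792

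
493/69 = 7  +  10/69 = 7.14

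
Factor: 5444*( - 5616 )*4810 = - 2^7*3^3*5^1*13^2*37^1*1361^1 = - 147058554240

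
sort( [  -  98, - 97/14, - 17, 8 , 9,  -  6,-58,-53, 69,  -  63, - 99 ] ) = [-99,- 98 ,  -  63,  -  58, - 53, - 17,-97/14, - 6, 8,  9,69]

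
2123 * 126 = 267498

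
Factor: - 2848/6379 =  - 2^5*89^1*6379^( - 1) 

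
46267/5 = 46267/5 = 9253.40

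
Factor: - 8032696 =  - 2^3*7^1*191^1*751^1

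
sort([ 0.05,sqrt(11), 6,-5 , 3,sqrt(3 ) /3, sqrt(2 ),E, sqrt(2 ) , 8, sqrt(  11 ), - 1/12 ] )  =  [ - 5, - 1/12,0.05,sqrt (3 ) /3, sqrt(2), sqrt( 2),E,3, sqrt( 11),sqrt( 11 ) , 6,8]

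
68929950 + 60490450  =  129420400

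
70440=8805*8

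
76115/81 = 939 + 56/81 = 939.69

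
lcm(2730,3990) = 51870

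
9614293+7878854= 17493147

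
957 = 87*11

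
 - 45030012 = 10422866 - 55452878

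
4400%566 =438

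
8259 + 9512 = 17771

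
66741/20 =66741/20= 3337.05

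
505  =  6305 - 5800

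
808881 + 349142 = 1158023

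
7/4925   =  7/4925 = 0.00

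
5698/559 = 5698/559 = 10.19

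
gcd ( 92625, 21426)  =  3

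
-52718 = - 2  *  26359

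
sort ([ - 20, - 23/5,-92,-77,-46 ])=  [-92, -77, - 46, - 20, - 23/5 ] 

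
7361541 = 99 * 74359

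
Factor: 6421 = 6421^1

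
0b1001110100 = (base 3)212021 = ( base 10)628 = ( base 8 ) 1164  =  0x274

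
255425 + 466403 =721828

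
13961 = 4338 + 9623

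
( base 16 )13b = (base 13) 1B3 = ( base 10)315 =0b100111011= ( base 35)90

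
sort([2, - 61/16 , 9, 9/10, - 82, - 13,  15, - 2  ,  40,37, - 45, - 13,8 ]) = [ - 82, - 45,-13, - 13,-61/16 ,-2, 9/10,2,8 , 9,15,37,40]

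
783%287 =209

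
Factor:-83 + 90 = 7^1 = 7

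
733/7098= 733/7098 = 0.10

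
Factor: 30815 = 5^1*6163^1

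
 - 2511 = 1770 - 4281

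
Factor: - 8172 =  - 2^2*3^2 * 227^1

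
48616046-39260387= 9355659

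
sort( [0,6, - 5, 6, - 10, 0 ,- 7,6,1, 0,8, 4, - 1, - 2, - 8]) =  [ - 10, - 8, - 7, - 5, - 2,-1,  0,  0,  0,1,  4,6 , 6,6, 8]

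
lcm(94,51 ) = 4794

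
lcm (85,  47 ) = 3995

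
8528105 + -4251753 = 4276352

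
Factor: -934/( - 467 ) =2^1 = 2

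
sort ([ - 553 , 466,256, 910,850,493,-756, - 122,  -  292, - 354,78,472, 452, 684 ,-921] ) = [ - 921, - 756, - 553,- 354, - 292, - 122,78,  256,  452,466 , 472, 493,684,850, 910 ] 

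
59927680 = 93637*640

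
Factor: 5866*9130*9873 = 528764114340 = 2^2 * 3^2*5^1*7^1*11^1*83^1 * 419^1*1097^1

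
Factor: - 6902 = - 2^1*7^1 * 17^1 * 29^1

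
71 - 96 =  - 25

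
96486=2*48243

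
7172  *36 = 258192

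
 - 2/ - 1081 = 2/1081 = 0.00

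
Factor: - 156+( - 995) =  - 1151^1 = -1151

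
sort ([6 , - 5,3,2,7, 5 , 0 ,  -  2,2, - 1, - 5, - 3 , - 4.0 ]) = [ - 5, - 5, - 4.0,- 3, -2, - 1 , 0,2,2,3,5,6,7 ]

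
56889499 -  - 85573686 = 142463185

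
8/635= 8/635 = 0.01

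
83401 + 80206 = 163607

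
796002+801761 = 1597763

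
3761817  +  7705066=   11466883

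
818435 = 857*955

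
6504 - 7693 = -1189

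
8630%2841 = 107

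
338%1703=338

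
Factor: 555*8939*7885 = 3^1*5^2*7^1*19^1*37^1 *83^1 * 1277^1 = 39118628325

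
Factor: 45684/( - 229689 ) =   -  2^2*3^2*181^( - 1)  =  - 36/181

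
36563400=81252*450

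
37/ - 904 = -1+867/904 = -  0.04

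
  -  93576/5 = - 18716 + 4/5 = - 18715.20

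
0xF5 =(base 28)8L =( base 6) 1045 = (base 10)245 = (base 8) 365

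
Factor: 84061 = 84061^1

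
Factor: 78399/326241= 31/129= 3^( - 1 )*31^1*43^( - 1 )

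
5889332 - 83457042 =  - 77567710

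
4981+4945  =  9926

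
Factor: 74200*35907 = 2664299400  =  2^3*3^1*5^2*7^1*53^1*11969^1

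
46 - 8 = 38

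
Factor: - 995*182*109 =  - 19738810 =-  2^1*5^1*7^1*13^1* 109^1*199^1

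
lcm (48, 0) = 0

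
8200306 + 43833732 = 52034038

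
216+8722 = 8938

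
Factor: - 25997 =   -  25997^1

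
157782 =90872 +66910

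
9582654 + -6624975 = 2957679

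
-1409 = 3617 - 5026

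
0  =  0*618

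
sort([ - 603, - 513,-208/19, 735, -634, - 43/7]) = [- 634, - 603, -513,  -  208/19,-43/7,735]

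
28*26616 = 745248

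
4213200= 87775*48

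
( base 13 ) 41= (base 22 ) 29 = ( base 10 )53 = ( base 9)58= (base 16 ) 35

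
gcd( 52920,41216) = 56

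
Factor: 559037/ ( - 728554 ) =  -2^(-1)*19^1* 89^(-1)*4093^(-1 )*29423^1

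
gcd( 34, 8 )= 2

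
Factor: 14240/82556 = 2^3*5^1 * 89^1* 20639^ ( - 1)  =  3560/20639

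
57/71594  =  57/71594 = 0.00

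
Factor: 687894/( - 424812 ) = - 114649/70802 = - 2^( - 1 )*35401^ ( - 1 ) * 114649^1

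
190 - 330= - 140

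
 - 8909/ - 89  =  100 +9/89=100.10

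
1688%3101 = 1688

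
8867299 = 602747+8264552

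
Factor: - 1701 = -3^5*7^1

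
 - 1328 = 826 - 2154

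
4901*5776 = 28308176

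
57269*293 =16779817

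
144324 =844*171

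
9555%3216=3123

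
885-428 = 457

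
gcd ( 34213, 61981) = 1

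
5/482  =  5/482 = 0.01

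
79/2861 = 79/2861 = 0.03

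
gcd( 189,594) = 27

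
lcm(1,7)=7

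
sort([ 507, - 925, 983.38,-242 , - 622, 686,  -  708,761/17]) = [ - 925,  -  708,-622,-242, 761/17,507, 686, 983.38]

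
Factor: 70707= 3^1*7^2*13^1*37^1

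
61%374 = 61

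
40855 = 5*8171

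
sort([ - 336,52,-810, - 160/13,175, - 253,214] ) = [ - 810, - 336, - 253  ,-160/13,52, 175,214]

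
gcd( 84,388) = 4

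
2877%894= 195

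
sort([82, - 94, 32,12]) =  [ - 94,12, 32, 82 ] 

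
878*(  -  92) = - 80776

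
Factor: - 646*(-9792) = 2^7*  3^2*17^2 * 19^1 = 6325632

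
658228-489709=168519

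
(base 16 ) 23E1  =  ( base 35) 7HF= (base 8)21741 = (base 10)9185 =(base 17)1ED5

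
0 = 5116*0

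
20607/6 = 6869/2  =  3434.50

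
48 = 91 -43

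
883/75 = 883/75 = 11.77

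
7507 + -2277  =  5230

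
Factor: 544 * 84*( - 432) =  - 19740672 = -2^11*3^4*7^1 *17^1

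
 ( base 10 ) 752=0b1011110000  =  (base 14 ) 3BA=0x2F0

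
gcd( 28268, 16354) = 74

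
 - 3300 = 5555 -8855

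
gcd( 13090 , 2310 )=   770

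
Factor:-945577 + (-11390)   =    -  956967 = - 3^1*11^1*47^1*617^1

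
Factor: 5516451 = 3^3*173^1*1181^1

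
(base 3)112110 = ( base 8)606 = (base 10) 390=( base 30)d0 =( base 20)JA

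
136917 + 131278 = 268195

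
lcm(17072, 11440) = 1109680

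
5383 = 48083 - 42700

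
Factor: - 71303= - 113^1*631^1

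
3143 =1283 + 1860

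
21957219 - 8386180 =13571039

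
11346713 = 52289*217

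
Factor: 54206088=2^3*3^1*19^1*118873^1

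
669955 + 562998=1232953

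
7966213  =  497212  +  7469001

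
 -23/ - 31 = 23/31  =  0.74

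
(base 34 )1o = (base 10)58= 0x3a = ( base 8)72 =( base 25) 28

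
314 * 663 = 208182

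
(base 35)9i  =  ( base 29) be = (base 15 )173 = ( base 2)101001101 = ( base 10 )333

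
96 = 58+38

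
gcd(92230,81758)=2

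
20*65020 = 1300400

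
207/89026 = 207/89026 = 0.00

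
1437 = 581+856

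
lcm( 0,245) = 0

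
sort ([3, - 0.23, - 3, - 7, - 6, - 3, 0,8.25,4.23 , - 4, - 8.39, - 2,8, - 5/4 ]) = [- 8.39,  -  7, - 6, - 4, - 3, - 3,-2, - 5/4, - 0.23,0, 3,4.23,  8,8.25]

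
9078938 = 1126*8063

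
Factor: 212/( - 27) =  -2^2*3^ ( - 3)*53^1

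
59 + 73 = 132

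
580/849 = 580/849 = 0.68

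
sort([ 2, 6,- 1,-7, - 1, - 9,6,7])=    [ - 9,-7, - 1, - 1,2,6,6,7]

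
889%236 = 181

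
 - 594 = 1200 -1794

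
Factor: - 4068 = -2^2*3^2* 113^1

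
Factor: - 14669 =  - 14669^1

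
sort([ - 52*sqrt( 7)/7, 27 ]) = [ - 52*sqrt( 7 )/7,27]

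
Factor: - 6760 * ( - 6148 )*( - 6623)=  - 2^5*5^1*13^2*29^1* 37^1*53^1*179^1 = -  275255059040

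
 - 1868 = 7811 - 9679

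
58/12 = 29/6 = 4.83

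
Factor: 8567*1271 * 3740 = 40723577180 = 2^2 * 5^1*11^1*13^1*17^1*31^1 * 41^1 * 659^1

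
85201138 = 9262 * 9199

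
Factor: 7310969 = 17^1 * 430057^1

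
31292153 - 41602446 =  - 10310293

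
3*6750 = 20250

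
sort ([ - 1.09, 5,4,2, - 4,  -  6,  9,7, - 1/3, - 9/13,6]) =[-6, - 4,-1.09, - 9/13, - 1/3, 2,4,5, 6, 7,  9 ] 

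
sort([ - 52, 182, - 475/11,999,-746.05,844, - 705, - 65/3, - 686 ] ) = [-746.05 , - 705, - 686,- 52 , - 475/11,  -  65/3 , 182, 844, 999 ]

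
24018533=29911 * 803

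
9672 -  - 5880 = 15552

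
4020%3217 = 803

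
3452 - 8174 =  - 4722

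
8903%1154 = 825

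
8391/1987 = 4 + 443/1987 = 4.22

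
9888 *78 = 771264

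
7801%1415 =726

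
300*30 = 9000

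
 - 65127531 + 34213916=-30913615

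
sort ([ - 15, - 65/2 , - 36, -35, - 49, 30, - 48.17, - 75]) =[ - 75 , - 49,- 48.17,  -  36, - 35 , - 65/2, - 15, 30 ] 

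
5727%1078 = 337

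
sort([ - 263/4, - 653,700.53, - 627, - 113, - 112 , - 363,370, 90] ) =[ - 653, - 627, - 363, - 113, - 112, - 263/4, 90 , 370, 700.53 ] 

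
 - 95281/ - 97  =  95281/97 = 982.28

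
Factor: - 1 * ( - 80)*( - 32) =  - 2^9*5^1 = - 2560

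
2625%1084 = 457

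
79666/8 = 39833/4 = 9958.25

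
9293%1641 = 1088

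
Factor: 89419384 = 2^3*349^1*32027^1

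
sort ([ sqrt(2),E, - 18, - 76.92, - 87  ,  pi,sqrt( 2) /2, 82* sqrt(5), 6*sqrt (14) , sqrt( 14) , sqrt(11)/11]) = [  -  87, - 76.92, - 18,sqrt( 11 )/11 , sqrt(2) /2, sqrt(2 ),  E,pi, sqrt(14), 6*sqrt(14), 82*sqrt(5 )]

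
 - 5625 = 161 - 5786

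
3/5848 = 3/5848 = 0.00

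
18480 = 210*88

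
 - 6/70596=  - 1/11766  =  - 0.00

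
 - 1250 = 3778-5028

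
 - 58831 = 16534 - 75365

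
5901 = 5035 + 866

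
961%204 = 145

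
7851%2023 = 1782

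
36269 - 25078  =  11191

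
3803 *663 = 2521389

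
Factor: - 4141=- 41^1*101^1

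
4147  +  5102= 9249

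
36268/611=59 + 219/611= 59.36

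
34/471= 34/471 = 0.07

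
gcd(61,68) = 1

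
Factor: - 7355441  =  - 17^1 * 41^1*61^1* 173^1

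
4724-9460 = -4736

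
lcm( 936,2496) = 7488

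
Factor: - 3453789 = - 3^1 * 239^1*4817^1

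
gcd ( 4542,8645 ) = 1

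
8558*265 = 2267870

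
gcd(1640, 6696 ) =8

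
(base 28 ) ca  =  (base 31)B5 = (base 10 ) 346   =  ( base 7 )1003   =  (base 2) 101011010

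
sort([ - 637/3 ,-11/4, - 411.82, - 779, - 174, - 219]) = [ - 779,-411.82, - 219, - 637/3, - 174, -11/4] 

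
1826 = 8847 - 7021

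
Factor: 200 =2^3* 5^2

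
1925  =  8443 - 6518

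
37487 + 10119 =47606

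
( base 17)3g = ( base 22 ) 31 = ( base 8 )103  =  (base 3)2111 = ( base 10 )67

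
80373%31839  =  16695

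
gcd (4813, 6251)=1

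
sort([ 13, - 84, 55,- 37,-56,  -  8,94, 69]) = [ - 84 , - 56,-37,  -  8, 13, 55, 69, 94]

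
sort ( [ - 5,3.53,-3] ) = [ - 5, - 3, 3.53]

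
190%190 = 0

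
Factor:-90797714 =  - 2^1*7^1*17^1 * 241^1*1583^1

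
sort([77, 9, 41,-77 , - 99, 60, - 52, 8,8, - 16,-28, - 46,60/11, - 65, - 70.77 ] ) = [ - 99,-77,- 70.77 , - 65,  -  52,-46 ,-28, - 16, 60/11, 8, 8,9, 41, 60, 77 ]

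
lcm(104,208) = 208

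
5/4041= 5/4041 = 0.00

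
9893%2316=629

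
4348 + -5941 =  - 1593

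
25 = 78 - 53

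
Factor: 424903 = 424903^1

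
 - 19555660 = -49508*395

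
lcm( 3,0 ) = 0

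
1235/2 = 617 + 1/2 = 617.50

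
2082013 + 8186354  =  10268367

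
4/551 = 4/551 = 0.01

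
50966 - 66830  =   - 15864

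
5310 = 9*590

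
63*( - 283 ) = -17829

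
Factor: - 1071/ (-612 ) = 7/4 = 2^(-2 )*7^1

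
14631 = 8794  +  5837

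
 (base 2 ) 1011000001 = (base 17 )278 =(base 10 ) 705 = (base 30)nf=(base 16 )2c1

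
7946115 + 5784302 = 13730417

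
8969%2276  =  2141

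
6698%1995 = 713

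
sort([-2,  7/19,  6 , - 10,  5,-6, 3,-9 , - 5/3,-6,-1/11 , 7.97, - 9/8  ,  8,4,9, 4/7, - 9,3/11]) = [-10, - 9 , - 9, - 6,-6, - 2,-5/3, -9/8,-1/11,  3/11,7/19 , 4/7, 3, 4,5,6, 7.97,  8,9]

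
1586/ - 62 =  - 793/31 = -25.58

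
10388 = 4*2597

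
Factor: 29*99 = 3^2*11^1 * 29^1= 2871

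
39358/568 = 19679/284 = 69.29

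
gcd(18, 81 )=9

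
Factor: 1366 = 2^1*683^1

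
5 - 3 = 2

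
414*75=31050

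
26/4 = 13/2  =  6.50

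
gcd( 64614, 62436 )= 726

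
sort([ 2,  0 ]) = [ 0, 2]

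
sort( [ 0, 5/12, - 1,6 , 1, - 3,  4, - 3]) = [ - 3, -3, - 1, 0, 5/12 , 1, 4,6]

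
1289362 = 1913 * 674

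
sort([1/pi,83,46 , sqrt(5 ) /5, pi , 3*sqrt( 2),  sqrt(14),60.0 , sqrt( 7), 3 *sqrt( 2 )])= [1/pi,sqrt( 5) /5 , sqrt( 7),pi,sqrt(14),  3 * sqrt( 2), 3*sqrt( 2),46, 60.0,  83] 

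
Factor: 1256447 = 113^1*11119^1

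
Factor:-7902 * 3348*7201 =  - 2^3* 3^5 *19^1 * 31^1*379^1 * 439^1 =- 190508907096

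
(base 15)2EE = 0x2A2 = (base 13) 3cb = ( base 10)674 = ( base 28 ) O2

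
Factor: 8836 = 2^2 * 47^2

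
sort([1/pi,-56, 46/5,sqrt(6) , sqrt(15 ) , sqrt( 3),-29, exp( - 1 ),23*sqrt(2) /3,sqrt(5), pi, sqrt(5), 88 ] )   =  [ - 56, - 29,1/pi,exp( - 1),sqrt(3 ) , sqrt( 5 ),sqrt( 5), sqrt( 6 ),pi, sqrt (15),46/5,  23*sqrt(2)/3,88]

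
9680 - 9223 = 457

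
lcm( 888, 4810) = 57720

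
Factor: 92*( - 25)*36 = - 2^4*3^2 * 5^2*23^1= - 82800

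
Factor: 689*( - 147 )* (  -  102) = 2^1*3^2*7^2*13^1 * 17^1*53^1 = 10330866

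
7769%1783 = 637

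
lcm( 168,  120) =840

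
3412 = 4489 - 1077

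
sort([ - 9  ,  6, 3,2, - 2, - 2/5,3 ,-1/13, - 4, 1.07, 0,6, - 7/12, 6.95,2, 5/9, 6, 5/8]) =[ - 9 , - 4, - 2, - 7/12,  -  2/5, - 1/13, 0, 5/9,5/8, 1.07, 2, 2, 3, 3,6,6,  6,6.95 ]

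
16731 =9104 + 7627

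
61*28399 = 1732339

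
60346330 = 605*99746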